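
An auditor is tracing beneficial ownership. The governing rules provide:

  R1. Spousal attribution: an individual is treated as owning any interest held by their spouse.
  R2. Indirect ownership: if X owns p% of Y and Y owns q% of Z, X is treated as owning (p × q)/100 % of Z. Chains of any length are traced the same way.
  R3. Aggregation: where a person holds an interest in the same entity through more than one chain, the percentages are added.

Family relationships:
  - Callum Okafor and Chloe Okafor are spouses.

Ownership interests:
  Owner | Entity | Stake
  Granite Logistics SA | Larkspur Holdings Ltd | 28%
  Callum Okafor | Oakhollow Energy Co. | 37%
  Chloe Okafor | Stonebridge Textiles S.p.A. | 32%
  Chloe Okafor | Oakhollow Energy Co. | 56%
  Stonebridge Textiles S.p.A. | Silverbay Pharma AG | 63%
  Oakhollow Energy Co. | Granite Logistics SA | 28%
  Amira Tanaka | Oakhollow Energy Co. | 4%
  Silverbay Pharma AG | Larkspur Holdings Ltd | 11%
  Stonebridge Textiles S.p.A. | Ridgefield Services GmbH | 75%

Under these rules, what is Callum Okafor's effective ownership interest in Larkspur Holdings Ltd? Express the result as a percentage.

9.5088%

By spousal attribution (R1), Callum Okafor is treated as also owning Chloe Okafor's interest in Oakhollow Energy Co, giving 37% + 56% = 93%.
By spousal attribution (R1), Callum Okafor is treated as owning Chloe Okafor's 32% interest in Stonebridge Textiles S.p.A.
Chain via Oakhollow Energy Co. → Granite Logistics SA (R2): 93% × 28% × 28% = 7.2912% of Larkspur Holdings Ltd.
Chain via Stonebridge Textiles S.p.A. → Silverbay Pharma AG (R2): 32% × 63% × 11% = 2.2176% of Larkspur Holdings Ltd.
Aggregating (R3): 7.2912% + 2.2176% = 9.5088%.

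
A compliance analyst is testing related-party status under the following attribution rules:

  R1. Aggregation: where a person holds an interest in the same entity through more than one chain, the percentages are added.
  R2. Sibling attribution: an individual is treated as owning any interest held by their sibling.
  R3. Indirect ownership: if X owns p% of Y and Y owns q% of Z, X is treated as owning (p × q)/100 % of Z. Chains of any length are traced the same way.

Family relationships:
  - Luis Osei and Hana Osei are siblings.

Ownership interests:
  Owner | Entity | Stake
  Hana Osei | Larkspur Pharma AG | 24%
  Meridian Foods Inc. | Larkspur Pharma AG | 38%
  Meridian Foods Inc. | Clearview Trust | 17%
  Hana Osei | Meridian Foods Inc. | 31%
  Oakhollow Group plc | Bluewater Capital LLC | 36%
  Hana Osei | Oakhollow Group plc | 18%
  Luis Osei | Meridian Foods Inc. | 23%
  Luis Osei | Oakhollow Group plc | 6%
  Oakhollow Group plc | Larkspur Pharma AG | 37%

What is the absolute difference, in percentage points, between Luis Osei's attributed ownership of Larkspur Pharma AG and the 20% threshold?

33.4

By sibling attribution (R2), Luis Osei is treated as also owning Hana Osei's interest in Oakhollow Group plc, giving 6% + 18% = 24%.
By sibling attribution (R2), Luis Osei is treated as also owning Hana Osei's interest in Meridian Foods Inc, giving 23% + 31% = 54%.
By sibling attribution (R2), Luis Osei is treated as owning Hana Osei's 24% interest in Larkspur Pharma AG.
Chain via Oakhollow Group plc (R3): 24% × 37% = 8.88% of Larkspur Pharma AG.
Chain via Meridian Foods Inc. (R3): 54% × 38% = 20.52% of Larkspur Pharma AG.
Direct interest in Larkspur Pharma AG: 24%.
Aggregating (R1): 8.88% + 20.52% + 24% = 53.4%.
53.4% exceeds the 20% threshold by 33.4 percentage points.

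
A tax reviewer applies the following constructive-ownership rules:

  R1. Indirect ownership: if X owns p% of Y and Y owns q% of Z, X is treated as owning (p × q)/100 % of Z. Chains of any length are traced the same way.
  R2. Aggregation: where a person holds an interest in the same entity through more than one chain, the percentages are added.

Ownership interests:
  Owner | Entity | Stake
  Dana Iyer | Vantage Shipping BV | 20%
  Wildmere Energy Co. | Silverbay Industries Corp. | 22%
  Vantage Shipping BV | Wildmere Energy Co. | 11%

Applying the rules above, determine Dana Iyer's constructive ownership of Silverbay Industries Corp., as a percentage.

0.484%

Chain via Vantage Shipping BV → Wildmere Energy Co. (R1): 20% × 11% × 22% = 0.484% of Silverbay Industries Corp.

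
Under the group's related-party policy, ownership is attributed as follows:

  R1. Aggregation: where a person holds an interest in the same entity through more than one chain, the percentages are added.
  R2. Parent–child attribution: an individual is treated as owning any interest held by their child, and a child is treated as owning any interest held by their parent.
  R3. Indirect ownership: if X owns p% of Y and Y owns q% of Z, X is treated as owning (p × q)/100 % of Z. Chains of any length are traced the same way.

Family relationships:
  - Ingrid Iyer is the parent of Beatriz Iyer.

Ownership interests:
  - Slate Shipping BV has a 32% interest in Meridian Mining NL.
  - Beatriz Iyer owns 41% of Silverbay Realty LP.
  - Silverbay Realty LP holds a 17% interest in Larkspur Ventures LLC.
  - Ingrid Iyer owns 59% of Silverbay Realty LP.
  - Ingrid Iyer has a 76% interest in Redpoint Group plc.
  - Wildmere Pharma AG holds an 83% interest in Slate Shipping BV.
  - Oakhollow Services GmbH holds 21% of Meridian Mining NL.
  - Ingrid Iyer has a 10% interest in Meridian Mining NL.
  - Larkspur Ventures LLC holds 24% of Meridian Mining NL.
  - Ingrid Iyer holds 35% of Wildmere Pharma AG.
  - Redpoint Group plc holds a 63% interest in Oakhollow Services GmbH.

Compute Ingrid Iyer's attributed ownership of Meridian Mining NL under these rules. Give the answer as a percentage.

33.4308%

By parent–child attribution (R2), Ingrid Iyer is treated as also owning Beatriz Iyer's interest in Silverbay Realty LP, giving 59% + 41% = 100%.
Chain via Silverbay Realty LP → Larkspur Ventures LLC (R3): 100% × 17% × 24% = 4.08% of Meridian Mining NL.
Chain via Wildmere Pharma AG → Slate Shipping BV (R3): 35% × 83% × 32% = 9.296% of Meridian Mining NL.
Chain via Redpoint Group plc → Oakhollow Services GmbH (R3): 76% × 63% × 21% = 10.0548% of Meridian Mining NL.
Direct interest in Meridian Mining NL: 10%.
Aggregating (R1): 4.08% + 9.296% + 10.0548% + 10% = 33.4308%.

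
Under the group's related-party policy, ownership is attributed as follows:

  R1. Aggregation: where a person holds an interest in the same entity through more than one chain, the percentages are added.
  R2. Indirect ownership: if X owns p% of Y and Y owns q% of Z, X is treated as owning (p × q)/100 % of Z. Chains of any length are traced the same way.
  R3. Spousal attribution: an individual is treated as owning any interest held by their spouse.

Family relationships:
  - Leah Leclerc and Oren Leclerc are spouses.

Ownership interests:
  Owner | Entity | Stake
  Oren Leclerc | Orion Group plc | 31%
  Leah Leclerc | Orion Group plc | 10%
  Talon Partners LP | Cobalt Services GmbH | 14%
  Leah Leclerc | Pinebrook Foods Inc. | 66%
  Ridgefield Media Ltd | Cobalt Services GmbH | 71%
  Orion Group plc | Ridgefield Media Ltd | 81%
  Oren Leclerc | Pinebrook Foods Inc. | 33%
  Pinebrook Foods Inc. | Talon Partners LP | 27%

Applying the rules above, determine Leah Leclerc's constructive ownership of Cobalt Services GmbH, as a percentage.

27.3213%

By spousal attribution (R3), Leah Leclerc is treated as also owning Oren Leclerc's interest in Pinebrook Foods Inc, giving 66% + 33% = 99%.
By spousal attribution (R3), Leah Leclerc is treated as also owning Oren Leclerc's interest in Orion Group plc, giving 10% + 31% = 41%.
Chain via Pinebrook Foods Inc. → Talon Partners LP (R2): 99% × 27% × 14% = 3.7422% of Cobalt Services GmbH.
Chain via Orion Group plc → Ridgefield Media Ltd (R2): 41% × 81% × 71% = 23.5791% of Cobalt Services GmbH.
Aggregating (R1): 3.7422% + 23.5791% = 27.3213%.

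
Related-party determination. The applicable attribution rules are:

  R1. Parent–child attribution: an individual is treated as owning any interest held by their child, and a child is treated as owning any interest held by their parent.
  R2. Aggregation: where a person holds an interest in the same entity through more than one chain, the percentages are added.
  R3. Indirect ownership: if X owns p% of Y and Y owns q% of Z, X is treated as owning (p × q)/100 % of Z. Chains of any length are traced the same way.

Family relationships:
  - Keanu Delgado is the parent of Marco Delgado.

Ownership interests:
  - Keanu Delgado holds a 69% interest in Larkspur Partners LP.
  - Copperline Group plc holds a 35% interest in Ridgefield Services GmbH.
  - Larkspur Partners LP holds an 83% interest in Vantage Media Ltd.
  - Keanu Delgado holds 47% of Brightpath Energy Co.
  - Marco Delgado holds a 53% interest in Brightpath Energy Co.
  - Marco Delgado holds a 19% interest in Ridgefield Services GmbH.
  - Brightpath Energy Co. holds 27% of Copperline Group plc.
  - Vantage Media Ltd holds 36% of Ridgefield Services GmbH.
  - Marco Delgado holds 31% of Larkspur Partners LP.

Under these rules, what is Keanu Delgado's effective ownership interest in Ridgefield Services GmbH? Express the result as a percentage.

58.33%

By parent–child attribution (R1), Keanu Delgado is treated as also owning Marco Delgado's interest in Larkspur Partners LP, giving 69% + 31% = 100%.
By parent–child attribution (R1), Keanu Delgado is treated as also owning Marco Delgado's interest in Brightpath Energy Co, giving 47% + 53% = 100%.
By parent–child attribution (R1), Keanu Delgado is treated as owning Marco Delgado's 19% interest in Ridgefield Services GmbH.
Chain via Larkspur Partners LP → Vantage Media Ltd (R3): 100% × 83% × 36% = 29.88% of Ridgefield Services GmbH.
Chain via Brightpath Energy Co. → Copperline Group plc (R3): 100% × 27% × 35% = 9.45% of Ridgefield Services GmbH.
Direct interest in Ridgefield Services GmbH: 19%.
Aggregating (R2): 29.88% + 9.45% + 19% = 58.33%.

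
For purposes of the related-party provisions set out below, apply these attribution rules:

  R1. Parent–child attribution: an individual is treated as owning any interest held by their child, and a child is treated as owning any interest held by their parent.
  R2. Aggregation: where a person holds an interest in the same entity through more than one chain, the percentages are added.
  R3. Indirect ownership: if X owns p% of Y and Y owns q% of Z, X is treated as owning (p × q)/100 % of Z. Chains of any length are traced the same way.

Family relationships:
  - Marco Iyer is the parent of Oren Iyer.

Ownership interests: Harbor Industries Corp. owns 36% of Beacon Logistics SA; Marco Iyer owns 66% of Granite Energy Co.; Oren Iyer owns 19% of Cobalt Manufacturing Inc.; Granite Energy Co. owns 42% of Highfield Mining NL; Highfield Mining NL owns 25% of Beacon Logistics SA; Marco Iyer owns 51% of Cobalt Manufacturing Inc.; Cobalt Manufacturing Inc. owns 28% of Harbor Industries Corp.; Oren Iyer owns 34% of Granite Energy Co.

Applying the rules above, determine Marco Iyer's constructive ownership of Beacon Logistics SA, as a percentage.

By parent–child attribution (R1), Marco Iyer is treated as also owning Oren Iyer's interest in Granite Energy Co, giving 66% + 34% = 100%.
By parent–child attribution (R1), Marco Iyer is treated as also owning Oren Iyer's interest in Cobalt Manufacturing Inc, giving 51% + 19% = 70%.
Chain via Granite Energy Co. → Highfield Mining NL (R3): 100% × 42% × 25% = 10.5% of Beacon Logistics SA.
Chain via Cobalt Manufacturing Inc. → Harbor Industries Corp. (R3): 70% × 28% × 36% = 7.056% of Beacon Logistics SA.
Aggregating (R2): 10.5% + 7.056% = 17.556%.

17.556%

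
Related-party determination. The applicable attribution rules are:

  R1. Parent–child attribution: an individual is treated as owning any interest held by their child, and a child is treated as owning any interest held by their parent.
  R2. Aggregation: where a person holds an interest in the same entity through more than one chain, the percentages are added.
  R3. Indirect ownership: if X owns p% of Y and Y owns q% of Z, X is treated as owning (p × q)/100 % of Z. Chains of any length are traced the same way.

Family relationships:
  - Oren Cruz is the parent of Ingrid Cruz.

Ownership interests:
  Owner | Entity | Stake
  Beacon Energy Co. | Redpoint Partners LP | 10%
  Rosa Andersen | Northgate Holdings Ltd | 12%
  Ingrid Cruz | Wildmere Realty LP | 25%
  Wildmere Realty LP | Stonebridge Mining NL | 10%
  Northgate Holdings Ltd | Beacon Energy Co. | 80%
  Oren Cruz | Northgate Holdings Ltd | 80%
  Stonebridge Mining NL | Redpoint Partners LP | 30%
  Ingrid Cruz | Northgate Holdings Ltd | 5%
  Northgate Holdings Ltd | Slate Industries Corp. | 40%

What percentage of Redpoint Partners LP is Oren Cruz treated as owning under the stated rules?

7.55%

By parent–child attribution (R1), Oren Cruz is treated as also owning Ingrid Cruz's interest in Northgate Holdings Ltd, giving 80% + 5% = 85%.
By parent–child attribution (R1), Oren Cruz is treated as owning Ingrid Cruz's 25% interest in Wildmere Realty LP.
Chain via Northgate Holdings Ltd → Beacon Energy Co. (R3): 85% × 80% × 10% = 6.8% of Redpoint Partners LP.
Chain via Wildmere Realty LP → Stonebridge Mining NL (R3): 25% × 10% × 30% = 0.75% of Redpoint Partners LP.
Aggregating (R2): 6.8% + 0.75% = 7.55%.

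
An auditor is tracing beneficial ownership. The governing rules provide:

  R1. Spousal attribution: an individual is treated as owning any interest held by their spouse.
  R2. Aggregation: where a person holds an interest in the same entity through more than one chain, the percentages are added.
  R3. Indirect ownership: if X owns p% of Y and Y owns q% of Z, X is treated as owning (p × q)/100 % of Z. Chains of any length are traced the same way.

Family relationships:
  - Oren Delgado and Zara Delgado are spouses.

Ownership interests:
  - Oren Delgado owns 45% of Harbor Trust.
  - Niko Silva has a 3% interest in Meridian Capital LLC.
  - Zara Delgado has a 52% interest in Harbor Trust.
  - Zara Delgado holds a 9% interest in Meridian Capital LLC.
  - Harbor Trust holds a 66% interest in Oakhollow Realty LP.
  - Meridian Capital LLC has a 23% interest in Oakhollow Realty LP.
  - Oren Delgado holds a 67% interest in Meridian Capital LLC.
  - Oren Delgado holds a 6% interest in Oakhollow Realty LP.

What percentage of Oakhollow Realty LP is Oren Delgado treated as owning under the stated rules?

By spousal attribution (R1), Oren Delgado is treated as also owning Zara Delgado's interest in Harbor Trust, giving 45% + 52% = 97%.
By spousal attribution (R1), Oren Delgado is treated as also owning Zara Delgado's interest in Meridian Capital LLC, giving 67% + 9% = 76%.
Chain via Harbor Trust (R3): 97% × 66% = 64.02% of Oakhollow Realty LP.
Chain via Meridian Capital LLC (R3): 76% × 23% = 17.48% of Oakhollow Realty LP.
Direct interest in Oakhollow Realty LP: 6%.
Aggregating (R2): 64.02% + 17.48% + 6% = 87.5%.

87.5%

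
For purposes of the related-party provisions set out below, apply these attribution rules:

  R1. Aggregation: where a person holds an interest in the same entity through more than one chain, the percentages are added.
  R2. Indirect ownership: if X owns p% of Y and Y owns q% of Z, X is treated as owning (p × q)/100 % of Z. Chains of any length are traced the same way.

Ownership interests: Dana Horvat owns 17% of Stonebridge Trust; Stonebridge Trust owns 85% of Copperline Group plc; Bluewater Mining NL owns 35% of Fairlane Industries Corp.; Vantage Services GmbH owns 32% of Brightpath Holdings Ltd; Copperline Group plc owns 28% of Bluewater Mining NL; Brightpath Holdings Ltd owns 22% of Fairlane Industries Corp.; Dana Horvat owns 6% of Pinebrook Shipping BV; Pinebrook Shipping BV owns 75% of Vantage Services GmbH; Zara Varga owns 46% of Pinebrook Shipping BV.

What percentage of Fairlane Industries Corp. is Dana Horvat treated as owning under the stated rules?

Chain via Pinebrook Shipping BV → Vantage Services GmbH → Brightpath Holdings Ltd (R2): 6% × 75% × 32% × 22% = 0.3168% of Fairlane Industries Corp.
Chain via Stonebridge Trust → Copperline Group plc → Bluewater Mining NL (R2): 17% × 85% × 28% × 35% = 1.4161% of Fairlane Industries Corp.
Aggregating (R1): 0.3168% + 1.4161% = 1.7329%.

1.7329%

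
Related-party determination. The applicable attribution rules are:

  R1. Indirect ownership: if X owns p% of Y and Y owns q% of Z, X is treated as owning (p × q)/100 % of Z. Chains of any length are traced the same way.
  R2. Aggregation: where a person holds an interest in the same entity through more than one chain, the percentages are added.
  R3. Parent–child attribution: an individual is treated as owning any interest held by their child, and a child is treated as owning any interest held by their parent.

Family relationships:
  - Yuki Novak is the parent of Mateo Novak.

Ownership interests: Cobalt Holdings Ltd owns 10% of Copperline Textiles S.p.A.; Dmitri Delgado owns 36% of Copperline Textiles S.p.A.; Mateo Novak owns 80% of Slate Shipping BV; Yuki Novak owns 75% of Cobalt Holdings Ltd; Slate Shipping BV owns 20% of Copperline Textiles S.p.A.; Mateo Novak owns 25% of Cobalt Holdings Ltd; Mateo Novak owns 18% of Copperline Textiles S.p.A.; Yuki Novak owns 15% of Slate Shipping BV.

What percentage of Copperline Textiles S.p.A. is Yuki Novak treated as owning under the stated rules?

47%

By parent–child attribution (R3), Yuki Novak is treated as also owning Mateo Novak's interest in Cobalt Holdings Ltd, giving 75% + 25% = 100%.
By parent–child attribution (R3), Yuki Novak is treated as also owning Mateo Novak's interest in Slate Shipping BV, giving 15% + 80% = 95%.
By parent–child attribution (R3), Yuki Novak is treated as owning Mateo Novak's 18% interest in Copperline Textiles S.p.A.
Chain via Cobalt Holdings Ltd (R1): 100% × 10% = 10% of Copperline Textiles S.p.A.
Chain via Slate Shipping BV (R1): 95% × 20% = 19% of Copperline Textiles S.p.A.
Direct interest in Copperline Textiles S.p.A: 18%.
Aggregating (R2): 10% + 19% + 18% = 47%.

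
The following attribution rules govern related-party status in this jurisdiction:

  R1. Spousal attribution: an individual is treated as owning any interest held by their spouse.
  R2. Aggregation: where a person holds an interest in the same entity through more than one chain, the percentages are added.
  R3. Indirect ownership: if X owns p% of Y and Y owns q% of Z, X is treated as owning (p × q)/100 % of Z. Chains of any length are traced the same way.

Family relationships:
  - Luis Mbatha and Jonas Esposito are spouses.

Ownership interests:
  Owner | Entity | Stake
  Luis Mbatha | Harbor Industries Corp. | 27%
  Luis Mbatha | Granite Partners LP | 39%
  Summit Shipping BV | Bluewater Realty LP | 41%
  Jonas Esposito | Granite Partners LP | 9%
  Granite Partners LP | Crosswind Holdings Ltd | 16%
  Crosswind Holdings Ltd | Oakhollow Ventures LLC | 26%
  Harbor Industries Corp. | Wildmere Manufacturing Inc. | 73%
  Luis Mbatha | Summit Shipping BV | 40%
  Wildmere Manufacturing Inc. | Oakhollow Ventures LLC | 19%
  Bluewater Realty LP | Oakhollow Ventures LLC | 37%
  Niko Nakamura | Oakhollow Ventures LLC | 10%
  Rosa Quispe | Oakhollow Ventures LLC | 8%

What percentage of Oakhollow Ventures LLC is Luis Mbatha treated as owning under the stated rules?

By spousal attribution (R1), Luis Mbatha is treated as also owning Jonas Esposito's interest in Granite Partners LP, giving 39% + 9% = 48%.
Chain via Granite Partners LP → Crosswind Holdings Ltd (R3): 48% × 16% × 26% = 1.9968% of Oakhollow Ventures LLC.
Chain via Summit Shipping BV → Bluewater Realty LP (R3): 40% × 41% × 37% = 6.068% of Oakhollow Ventures LLC.
Chain via Harbor Industries Corp. → Wildmere Manufacturing Inc. (R3): 27% × 73% × 19% = 3.7449% of Oakhollow Ventures LLC.
Aggregating (R2): 1.9968% + 6.068% + 3.7449% = 11.8097%.

11.8097%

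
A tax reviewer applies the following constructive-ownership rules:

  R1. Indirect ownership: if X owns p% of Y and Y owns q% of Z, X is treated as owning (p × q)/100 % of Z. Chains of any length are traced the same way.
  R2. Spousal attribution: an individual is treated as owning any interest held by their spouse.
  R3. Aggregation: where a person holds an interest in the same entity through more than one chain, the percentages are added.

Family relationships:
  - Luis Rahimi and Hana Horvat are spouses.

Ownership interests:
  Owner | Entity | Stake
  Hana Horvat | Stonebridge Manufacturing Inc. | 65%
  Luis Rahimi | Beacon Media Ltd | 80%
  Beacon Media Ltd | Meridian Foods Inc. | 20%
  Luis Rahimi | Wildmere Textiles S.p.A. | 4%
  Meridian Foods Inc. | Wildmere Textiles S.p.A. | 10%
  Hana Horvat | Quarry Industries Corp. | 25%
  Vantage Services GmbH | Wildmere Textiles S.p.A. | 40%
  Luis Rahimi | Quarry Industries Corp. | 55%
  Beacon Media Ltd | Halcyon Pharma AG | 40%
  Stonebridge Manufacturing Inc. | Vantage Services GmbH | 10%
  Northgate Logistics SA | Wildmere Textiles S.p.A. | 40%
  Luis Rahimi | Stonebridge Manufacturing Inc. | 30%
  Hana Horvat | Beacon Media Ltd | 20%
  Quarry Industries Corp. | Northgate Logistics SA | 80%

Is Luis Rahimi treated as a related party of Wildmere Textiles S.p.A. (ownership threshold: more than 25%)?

By spousal attribution (R2), Luis Rahimi is treated as also owning Hana Horvat's interest in Beacon Media Ltd, giving 80% + 20% = 100%.
By spousal attribution (R2), Luis Rahimi is treated as also owning Hana Horvat's interest in Quarry Industries Corp, giving 55% + 25% = 80%.
By spousal attribution (R2), Luis Rahimi is treated as also owning Hana Horvat's interest in Stonebridge Manufacturing Inc, giving 30% + 65% = 95%.
Chain via Beacon Media Ltd → Meridian Foods Inc. (R1): 100% × 20% × 10% = 2% of Wildmere Textiles S.p.A.
Chain via Quarry Industries Corp. → Northgate Logistics SA (R1): 80% × 80% × 40% = 25.6% of Wildmere Textiles S.p.A.
Chain via Stonebridge Manufacturing Inc. → Vantage Services GmbH (R1): 95% × 10% × 40% = 3.8% of Wildmere Textiles S.p.A.
Direct interest in Wildmere Textiles S.p.A: 4%.
Aggregating (R3): 2% + 25.6% + 3.8% + 4% = 35.4%.
35.4% exceeds the 25% threshold, so Luis is a related party to Wildmere Textiles S.p.A.

Yes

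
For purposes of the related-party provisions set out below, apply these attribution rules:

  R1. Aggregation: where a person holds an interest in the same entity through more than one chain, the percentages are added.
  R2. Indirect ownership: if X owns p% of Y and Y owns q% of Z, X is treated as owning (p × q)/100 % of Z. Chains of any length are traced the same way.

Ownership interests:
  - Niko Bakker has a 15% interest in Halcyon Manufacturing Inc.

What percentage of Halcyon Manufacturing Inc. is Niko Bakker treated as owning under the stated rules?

Direct interest in Halcyon Manufacturing Inc: 15%.

15%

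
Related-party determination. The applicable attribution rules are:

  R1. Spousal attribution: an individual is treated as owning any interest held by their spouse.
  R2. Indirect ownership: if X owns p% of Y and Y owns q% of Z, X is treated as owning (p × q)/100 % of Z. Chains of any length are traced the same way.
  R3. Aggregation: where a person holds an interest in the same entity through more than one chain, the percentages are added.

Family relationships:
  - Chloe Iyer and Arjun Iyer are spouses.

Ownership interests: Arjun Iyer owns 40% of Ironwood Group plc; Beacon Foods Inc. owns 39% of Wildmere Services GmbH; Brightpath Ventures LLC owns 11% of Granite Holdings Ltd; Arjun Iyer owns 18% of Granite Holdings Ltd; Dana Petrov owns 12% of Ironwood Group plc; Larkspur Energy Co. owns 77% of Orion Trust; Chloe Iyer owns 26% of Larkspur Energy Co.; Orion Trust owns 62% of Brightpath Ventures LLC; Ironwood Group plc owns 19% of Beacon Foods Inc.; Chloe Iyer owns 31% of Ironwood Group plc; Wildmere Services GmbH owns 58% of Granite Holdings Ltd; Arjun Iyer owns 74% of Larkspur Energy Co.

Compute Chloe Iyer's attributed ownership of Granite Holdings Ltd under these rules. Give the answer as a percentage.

26.302838%

By spousal attribution (R1), Chloe Iyer is treated as also owning Arjun Iyer's interest in Ironwood Group plc, giving 31% + 40% = 71%.
By spousal attribution (R1), Chloe Iyer is treated as also owning Arjun Iyer's interest in Larkspur Energy Co, giving 26% + 74% = 100%.
By spousal attribution (R1), Chloe Iyer is treated as owning Arjun Iyer's 18% interest in Granite Holdings Ltd.
Chain via Ironwood Group plc → Beacon Foods Inc. → Wildmere Services GmbH (R2): 71% × 19% × 39% × 58% = 3.051438% of Granite Holdings Ltd.
Chain via Larkspur Energy Co. → Orion Trust → Brightpath Ventures LLC (R2): 100% × 77% × 62% × 11% = 5.2514% of Granite Holdings Ltd.
Direct interest in Granite Holdings Ltd: 18%.
Aggregating (R3): 3.051438% + 5.2514% + 18% = 26.302838%.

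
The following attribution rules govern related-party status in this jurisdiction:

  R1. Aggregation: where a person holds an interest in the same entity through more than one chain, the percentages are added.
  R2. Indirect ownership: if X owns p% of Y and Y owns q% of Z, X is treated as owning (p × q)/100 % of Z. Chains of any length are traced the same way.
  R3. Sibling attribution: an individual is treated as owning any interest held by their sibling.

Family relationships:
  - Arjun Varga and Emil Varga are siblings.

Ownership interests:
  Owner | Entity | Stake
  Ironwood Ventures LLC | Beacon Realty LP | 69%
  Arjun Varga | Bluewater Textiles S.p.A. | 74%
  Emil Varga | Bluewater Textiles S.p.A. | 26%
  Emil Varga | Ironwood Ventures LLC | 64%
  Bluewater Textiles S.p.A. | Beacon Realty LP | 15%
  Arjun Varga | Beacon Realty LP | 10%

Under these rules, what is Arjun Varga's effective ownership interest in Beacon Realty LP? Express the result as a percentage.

By sibling attribution (R3), Arjun Varga is treated as also owning Emil Varga's interest in Bluewater Textiles S.p.A, giving 74% + 26% = 100%.
By sibling attribution (R3), Arjun Varga is treated as owning Emil Varga's 64% interest in Ironwood Ventures LLC.
Chain via Bluewater Textiles S.p.A. (R2): 100% × 15% = 15% of Beacon Realty LP.
Direct interest in Beacon Realty LP: 10%.
Chain via Ironwood Ventures LLC (R2): 64% × 69% = 44.16% of Beacon Realty LP.
Aggregating (R1): 15% + 10% + 44.16% = 69.16%.

69.16%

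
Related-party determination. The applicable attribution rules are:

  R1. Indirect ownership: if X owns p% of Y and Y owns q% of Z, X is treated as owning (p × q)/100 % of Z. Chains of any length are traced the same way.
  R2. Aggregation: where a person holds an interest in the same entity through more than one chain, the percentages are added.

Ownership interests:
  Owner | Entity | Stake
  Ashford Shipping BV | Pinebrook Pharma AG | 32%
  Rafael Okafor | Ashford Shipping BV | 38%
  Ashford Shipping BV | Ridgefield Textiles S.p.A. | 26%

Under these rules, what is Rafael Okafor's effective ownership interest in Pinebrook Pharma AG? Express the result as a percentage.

Chain via Ashford Shipping BV (R1): 38% × 32% = 12.16% of Pinebrook Pharma AG.

12.16%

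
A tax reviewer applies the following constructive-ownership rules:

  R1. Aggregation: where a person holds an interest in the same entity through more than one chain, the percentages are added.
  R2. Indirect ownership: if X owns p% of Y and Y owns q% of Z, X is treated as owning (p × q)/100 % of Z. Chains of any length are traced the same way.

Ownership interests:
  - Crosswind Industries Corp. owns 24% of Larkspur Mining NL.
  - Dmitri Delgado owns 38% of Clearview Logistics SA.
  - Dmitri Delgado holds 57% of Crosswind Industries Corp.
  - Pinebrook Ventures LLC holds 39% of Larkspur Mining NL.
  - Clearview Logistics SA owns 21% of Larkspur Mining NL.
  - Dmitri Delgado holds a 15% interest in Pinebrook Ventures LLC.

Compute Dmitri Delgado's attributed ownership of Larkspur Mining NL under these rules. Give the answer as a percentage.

Chain via Pinebrook Ventures LLC (R2): 15% × 39% = 5.85% of Larkspur Mining NL.
Chain via Clearview Logistics SA (R2): 38% × 21% = 7.98% of Larkspur Mining NL.
Chain via Crosswind Industries Corp. (R2): 57% × 24% = 13.68% of Larkspur Mining NL.
Aggregating (R1): 5.85% + 7.98% + 13.68% = 27.51%.

27.51%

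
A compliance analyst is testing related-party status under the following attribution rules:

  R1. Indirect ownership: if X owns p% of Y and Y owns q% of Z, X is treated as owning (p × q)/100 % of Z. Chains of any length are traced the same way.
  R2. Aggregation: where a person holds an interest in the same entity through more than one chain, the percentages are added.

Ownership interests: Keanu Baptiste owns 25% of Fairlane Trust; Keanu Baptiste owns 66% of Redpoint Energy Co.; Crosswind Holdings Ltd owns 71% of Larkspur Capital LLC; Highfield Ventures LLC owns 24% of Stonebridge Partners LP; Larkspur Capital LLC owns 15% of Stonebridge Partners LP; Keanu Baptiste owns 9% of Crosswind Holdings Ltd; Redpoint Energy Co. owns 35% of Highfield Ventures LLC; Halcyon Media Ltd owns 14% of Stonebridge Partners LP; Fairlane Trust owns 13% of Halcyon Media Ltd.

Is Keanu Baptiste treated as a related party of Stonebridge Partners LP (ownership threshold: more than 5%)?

Chain via Crosswind Holdings Ltd → Larkspur Capital LLC (R1): 9% × 71% × 15% = 0.9585% of Stonebridge Partners LP.
Chain via Fairlane Trust → Halcyon Media Ltd (R1): 25% × 13% × 14% = 0.455% of Stonebridge Partners LP.
Chain via Redpoint Energy Co. → Highfield Ventures LLC (R1): 66% × 35% × 24% = 5.544% of Stonebridge Partners LP.
Aggregating (R2): 0.9585% + 0.455% + 5.544% = 6.9575%.
6.9575% exceeds the 5% threshold, so Keanu is a related party to Stonebridge Partners LP.

Yes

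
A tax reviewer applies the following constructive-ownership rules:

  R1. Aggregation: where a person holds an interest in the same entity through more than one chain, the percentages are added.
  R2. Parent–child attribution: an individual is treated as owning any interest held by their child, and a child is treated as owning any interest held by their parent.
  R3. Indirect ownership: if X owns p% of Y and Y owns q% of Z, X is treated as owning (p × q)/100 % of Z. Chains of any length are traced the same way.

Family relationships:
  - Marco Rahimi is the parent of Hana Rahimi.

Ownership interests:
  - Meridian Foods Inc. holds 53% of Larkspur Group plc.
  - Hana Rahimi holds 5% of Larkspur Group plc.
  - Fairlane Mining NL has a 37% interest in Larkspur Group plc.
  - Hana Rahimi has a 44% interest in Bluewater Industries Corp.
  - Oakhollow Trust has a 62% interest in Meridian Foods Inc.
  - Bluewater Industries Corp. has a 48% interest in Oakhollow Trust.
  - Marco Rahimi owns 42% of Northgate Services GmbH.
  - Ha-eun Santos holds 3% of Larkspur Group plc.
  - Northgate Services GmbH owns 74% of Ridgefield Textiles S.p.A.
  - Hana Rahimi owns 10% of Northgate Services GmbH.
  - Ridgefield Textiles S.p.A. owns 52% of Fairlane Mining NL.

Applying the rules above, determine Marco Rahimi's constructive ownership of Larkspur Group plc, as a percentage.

By parent–child attribution (R2), Marco Rahimi is treated as also owning Hana Rahimi's interest in Northgate Services GmbH, giving 42% + 10% = 52%.
By parent–child attribution (R2), Marco Rahimi is treated as owning Hana Rahimi's 44% interest in Bluewater Industries Corp.
By parent–child attribution (R2), Marco Rahimi is treated as owning Hana Rahimi's 5% interest in Larkspur Group plc.
Chain via Northgate Services GmbH → Ridgefield Textiles S.p.A. → Fairlane Mining NL (R3): 52% × 74% × 52% × 37% = 7.403552% of Larkspur Group plc.
Chain via Bluewater Industries Corp. → Oakhollow Trust → Meridian Foods Inc. (R3): 44% × 48% × 62% × 53% = 6.940032% of Larkspur Group plc.
Direct interest in Larkspur Group plc: 5%.
Aggregating (R1): 7.403552% + 6.940032% + 5% = 19.343584%.

19.343584%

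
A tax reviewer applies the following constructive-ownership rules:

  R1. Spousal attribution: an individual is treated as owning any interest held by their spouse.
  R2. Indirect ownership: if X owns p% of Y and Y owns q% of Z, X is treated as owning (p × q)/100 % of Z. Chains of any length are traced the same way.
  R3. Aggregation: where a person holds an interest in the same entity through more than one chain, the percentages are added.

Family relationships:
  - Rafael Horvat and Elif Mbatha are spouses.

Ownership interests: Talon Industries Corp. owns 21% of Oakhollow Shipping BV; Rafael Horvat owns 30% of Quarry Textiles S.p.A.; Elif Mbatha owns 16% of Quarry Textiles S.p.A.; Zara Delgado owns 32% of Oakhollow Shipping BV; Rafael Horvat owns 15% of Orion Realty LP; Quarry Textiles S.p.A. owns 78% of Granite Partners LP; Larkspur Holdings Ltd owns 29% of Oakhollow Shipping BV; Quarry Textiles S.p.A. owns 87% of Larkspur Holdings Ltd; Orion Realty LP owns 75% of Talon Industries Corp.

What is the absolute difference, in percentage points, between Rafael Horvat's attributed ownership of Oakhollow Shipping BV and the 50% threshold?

36.0317

By spousal attribution (R1), Rafael Horvat is treated as also owning Elif Mbatha's interest in Quarry Textiles S.p.A, giving 30% + 16% = 46%.
Chain via Orion Realty LP → Talon Industries Corp. (R2): 15% × 75% × 21% = 2.3625% of Oakhollow Shipping BV.
Chain via Quarry Textiles S.p.A. → Larkspur Holdings Ltd (R2): 46% × 87% × 29% = 11.6058% of Oakhollow Shipping BV.
Aggregating (R3): 2.3625% + 11.6058% = 13.9683%.
13.9683% falls short of the 50% threshold by 36.0317 percentage points.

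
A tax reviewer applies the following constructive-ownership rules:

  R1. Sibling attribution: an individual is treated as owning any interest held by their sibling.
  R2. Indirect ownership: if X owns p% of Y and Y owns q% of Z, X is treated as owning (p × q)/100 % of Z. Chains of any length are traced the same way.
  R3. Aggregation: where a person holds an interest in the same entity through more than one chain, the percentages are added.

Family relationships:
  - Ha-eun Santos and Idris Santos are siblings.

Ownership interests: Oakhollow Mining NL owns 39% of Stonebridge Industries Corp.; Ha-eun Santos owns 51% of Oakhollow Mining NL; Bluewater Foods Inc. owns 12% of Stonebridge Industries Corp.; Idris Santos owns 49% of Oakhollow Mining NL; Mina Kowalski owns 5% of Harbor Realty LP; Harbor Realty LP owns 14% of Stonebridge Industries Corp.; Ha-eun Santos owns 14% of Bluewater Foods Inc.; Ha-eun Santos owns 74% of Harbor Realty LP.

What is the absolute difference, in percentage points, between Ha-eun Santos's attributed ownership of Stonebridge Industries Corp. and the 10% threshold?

By sibling attribution (R1), Ha-eun Santos is treated as also owning Idris Santos's interest in Oakhollow Mining NL, giving 51% + 49% = 100%.
Chain via Oakhollow Mining NL (R2): 100% × 39% = 39% of Stonebridge Industries Corp.
Chain via Harbor Realty LP (R2): 74% × 14% = 10.36% of Stonebridge Industries Corp.
Chain via Bluewater Foods Inc. (R2): 14% × 12% = 1.68% of Stonebridge Industries Corp.
Aggregating (R3): 39% + 10.36% + 1.68% = 51.04%.
51.04% exceeds the 10% threshold by 41.04 percentage points.

41.04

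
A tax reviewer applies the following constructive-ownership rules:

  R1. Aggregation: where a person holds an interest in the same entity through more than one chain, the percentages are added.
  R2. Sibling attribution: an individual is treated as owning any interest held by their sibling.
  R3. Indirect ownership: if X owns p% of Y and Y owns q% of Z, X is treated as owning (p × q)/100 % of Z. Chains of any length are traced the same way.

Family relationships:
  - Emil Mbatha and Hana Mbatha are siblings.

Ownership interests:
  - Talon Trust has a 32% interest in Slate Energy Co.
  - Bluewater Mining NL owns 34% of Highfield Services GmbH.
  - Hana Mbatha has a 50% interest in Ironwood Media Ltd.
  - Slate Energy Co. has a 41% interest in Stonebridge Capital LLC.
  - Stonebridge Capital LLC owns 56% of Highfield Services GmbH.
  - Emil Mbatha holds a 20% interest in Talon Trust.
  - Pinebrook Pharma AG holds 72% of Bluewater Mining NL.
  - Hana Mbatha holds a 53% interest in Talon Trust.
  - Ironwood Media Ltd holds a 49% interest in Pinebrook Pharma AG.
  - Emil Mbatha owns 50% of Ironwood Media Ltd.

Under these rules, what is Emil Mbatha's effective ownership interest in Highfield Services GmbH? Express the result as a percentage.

17.358656%

By sibling attribution (R2), Emil Mbatha is treated as also owning Hana Mbatha's interest in Talon Trust, giving 20% + 53% = 73%.
By sibling attribution (R2), Emil Mbatha is treated as also owning Hana Mbatha's interest in Ironwood Media Ltd, giving 50% + 50% = 100%.
Chain via Talon Trust → Slate Energy Co. → Stonebridge Capital LLC (R3): 73% × 32% × 41% × 56% = 5.363456% of Highfield Services GmbH.
Chain via Ironwood Media Ltd → Pinebrook Pharma AG → Bluewater Mining NL (R3): 100% × 49% × 72% × 34% = 11.9952% of Highfield Services GmbH.
Aggregating (R1): 5.363456% + 11.9952% = 17.358656%.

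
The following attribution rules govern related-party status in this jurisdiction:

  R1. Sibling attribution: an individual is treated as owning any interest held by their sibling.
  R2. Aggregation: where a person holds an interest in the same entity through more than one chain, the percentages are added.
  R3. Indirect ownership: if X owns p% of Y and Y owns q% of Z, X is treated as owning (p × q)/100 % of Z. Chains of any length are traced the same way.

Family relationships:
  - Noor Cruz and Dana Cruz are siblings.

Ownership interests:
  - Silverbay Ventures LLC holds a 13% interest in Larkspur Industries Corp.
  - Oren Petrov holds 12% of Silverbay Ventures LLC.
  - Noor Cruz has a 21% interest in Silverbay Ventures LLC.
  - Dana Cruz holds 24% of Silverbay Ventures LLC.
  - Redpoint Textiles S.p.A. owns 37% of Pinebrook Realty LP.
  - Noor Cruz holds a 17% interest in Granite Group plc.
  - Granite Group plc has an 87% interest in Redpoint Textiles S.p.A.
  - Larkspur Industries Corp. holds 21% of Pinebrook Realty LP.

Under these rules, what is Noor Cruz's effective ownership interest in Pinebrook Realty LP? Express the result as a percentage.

6.7008%

By sibling attribution (R1), Noor Cruz is treated as also owning Dana Cruz's interest in Silverbay Ventures LLC, giving 21% + 24% = 45%.
Chain via Granite Group plc → Redpoint Textiles S.p.A. (R3): 17% × 87% × 37% = 5.4723% of Pinebrook Realty LP.
Chain via Silverbay Ventures LLC → Larkspur Industries Corp. (R3): 45% × 13% × 21% = 1.2285% of Pinebrook Realty LP.
Aggregating (R2): 5.4723% + 1.2285% = 6.7008%.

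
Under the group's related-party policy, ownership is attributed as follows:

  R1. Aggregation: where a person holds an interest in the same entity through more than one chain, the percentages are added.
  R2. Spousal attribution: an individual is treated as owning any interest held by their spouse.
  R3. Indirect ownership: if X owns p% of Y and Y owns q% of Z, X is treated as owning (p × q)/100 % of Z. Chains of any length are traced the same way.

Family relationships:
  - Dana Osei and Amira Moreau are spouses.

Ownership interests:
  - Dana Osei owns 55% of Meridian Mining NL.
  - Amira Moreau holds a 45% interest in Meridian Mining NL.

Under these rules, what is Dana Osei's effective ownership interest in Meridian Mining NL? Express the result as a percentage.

By spousal attribution (R2), Dana Osei is treated as also owning Amira Moreau's interest in Meridian Mining NL, giving 55% + 45% = 100%.
Direct interest in Meridian Mining NL: 100%.

100%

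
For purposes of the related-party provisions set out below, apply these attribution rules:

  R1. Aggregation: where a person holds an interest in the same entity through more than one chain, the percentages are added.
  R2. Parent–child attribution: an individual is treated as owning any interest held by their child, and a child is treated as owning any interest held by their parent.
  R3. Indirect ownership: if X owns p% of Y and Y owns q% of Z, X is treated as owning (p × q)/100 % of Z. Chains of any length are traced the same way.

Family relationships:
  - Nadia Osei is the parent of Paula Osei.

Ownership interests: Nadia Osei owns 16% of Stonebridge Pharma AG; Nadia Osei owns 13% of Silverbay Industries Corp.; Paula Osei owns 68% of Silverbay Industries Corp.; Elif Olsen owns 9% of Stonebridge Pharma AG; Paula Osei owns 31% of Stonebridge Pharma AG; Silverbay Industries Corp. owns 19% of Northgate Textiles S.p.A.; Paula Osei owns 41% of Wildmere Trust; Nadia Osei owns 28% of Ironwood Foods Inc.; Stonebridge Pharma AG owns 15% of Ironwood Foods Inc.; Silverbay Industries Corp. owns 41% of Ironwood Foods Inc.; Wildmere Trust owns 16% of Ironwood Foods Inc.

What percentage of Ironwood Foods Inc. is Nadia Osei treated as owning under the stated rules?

74.82%

By parent–child attribution (R2), Nadia Osei is treated as also owning Paula Osei's interest in Silverbay Industries Corp, giving 13% + 68% = 81%.
By parent–child attribution (R2), Nadia Osei is treated as also owning Paula Osei's interest in Stonebridge Pharma AG, giving 16% + 31% = 47%.
By parent–child attribution (R2), Nadia Osei is treated as owning Paula Osei's 41% interest in Wildmere Trust.
Chain via Silverbay Industries Corp. (R3): 81% × 41% = 33.21% of Ironwood Foods Inc.
Chain via Stonebridge Pharma AG (R3): 47% × 15% = 7.05% of Ironwood Foods Inc.
Direct interest in Ironwood Foods Inc: 28%.
Chain via Wildmere Trust (R3): 41% × 16% = 6.56% of Ironwood Foods Inc.
Aggregating (R1): 33.21% + 7.05% + 28% + 6.56% = 74.82%.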